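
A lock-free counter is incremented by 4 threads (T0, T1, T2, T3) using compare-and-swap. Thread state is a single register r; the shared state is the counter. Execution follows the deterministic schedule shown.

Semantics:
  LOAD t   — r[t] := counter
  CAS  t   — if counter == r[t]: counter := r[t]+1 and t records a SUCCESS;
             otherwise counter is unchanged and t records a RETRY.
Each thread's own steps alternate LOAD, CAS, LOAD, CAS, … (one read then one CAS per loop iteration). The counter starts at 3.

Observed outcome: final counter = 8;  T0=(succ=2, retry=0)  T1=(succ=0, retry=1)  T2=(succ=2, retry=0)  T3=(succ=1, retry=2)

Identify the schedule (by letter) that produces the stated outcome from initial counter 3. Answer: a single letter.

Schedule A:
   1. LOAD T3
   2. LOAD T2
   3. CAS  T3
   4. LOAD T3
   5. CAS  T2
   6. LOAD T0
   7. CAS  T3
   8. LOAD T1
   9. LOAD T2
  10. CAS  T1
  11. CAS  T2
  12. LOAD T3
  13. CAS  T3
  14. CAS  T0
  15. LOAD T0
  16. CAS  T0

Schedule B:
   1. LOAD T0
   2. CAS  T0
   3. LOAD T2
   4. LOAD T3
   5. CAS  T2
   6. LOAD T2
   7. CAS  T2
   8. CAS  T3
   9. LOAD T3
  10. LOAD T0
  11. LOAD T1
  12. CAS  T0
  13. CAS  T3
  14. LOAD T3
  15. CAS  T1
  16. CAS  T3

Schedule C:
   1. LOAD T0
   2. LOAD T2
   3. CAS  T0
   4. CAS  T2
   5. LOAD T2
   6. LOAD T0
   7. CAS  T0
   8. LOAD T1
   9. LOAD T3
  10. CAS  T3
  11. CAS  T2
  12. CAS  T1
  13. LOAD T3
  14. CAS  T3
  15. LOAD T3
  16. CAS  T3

Tracing schedule B:
1. LOAD T0 → mem=3 r[T0]=3 [LOAD]
2. CAS T0 → mem=4 r[T0]=3 [OK]
3. LOAD T2 → mem=4 r[T2]=4 [LOAD]
4. LOAD T3 → mem=4 r[T3]=4 [LOAD]
5. CAS T2 → mem=5 r[T2]=4 [OK]
6. LOAD T2 → mem=5 r[T2]=5 [LOAD]
7. CAS T2 → mem=6 r[T2]=5 [OK]
8. CAS T3 → mem=6 r[T3]=4 [RETRY]
9. LOAD T3 → mem=6 r[T3]=6 [LOAD]
10. LOAD T0 → mem=6 r[T0]=6 [LOAD]
11. LOAD T1 → mem=6 r[T1]=6 [LOAD]
12. CAS T0 → mem=7 r[T0]=6 [OK]
13. CAS T3 → mem=7 r[T3]=6 [RETRY]
14. LOAD T3 → mem=7 r[T3]=7 [LOAD]
15. CAS T1 → mem=7 r[T1]=6 [RETRY]
16. CAS T3 → mem=8 r[T3]=7 [OK]

B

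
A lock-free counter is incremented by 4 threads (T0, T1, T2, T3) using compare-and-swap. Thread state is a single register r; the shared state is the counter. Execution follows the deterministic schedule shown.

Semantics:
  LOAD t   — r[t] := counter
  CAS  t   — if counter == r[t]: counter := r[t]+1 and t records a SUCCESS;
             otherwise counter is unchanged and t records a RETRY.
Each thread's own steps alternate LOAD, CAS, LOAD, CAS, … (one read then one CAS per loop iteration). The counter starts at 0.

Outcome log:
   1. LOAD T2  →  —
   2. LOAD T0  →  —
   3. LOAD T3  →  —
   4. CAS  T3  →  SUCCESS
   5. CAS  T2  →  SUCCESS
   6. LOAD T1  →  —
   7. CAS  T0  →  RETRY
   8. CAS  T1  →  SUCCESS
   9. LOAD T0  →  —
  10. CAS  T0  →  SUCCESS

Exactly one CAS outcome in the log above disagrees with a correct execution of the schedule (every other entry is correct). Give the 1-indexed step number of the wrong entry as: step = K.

Re-executing:
step 1: T2 LOAD ⇒ load; ctr=0 reg=0
step 2: T0 LOAD ⇒ load; ctr=0 reg=0
step 3: T3 LOAD ⇒ load; ctr=0 reg=0
step 4: T3 CAS ⇒ ok; ctr=1 reg=0
step 5: T2 CAS ⇒ retry; ctr=1 reg=0
step 6: T1 LOAD ⇒ load; ctr=1 reg=1
step 7: T0 CAS ⇒ retry; ctr=1 reg=0
step 8: T1 CAS ⇒ ok; ctr=2 reg=1
step 9: T0 LOAD ⇒ load; ctr=2 reg=2
step 10: T0 CAS ⇒ ok; ctr=3 reg=2
Log disagrees first at step 5.

step = 5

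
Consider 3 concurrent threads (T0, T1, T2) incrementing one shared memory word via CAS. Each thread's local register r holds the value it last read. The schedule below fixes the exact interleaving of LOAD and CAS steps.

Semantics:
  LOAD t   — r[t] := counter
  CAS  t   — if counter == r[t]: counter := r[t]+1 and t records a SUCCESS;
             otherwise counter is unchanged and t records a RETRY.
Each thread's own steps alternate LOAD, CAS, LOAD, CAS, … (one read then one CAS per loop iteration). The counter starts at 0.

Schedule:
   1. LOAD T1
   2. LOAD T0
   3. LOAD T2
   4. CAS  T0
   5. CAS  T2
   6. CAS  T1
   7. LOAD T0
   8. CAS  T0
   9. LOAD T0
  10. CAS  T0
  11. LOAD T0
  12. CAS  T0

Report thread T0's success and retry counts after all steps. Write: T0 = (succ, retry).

T0 = (4, 0)

[1] T1.load  rd  (counter 0, T1.r 0)
[2] T0.load  rd  (counter 0, T0.r 0)
[3] T2.load  rd  (counter 0, T2.r 0)
[4] T0.cas  hit  (counter 1, T0.r 0)
[5] T2.cas  miss  (counter 1, T2.r 0)
[6] T1.cas  miss  (counter 1, T1.r 0)
[7] T0.load  rd  (counter 1, T0.r 1)
[8] T0.cas  hit  (counter 2, T0.r 1)
[9] T0.load  rd  (counter 2, T0.r 2)
[10] T0.cas  hit  (counter 3, T0.r 2)
[11] T0.load  rd  (counter 3, T0.r 3)
[12] T0.cas  hit  (counter 4, T0.r 3)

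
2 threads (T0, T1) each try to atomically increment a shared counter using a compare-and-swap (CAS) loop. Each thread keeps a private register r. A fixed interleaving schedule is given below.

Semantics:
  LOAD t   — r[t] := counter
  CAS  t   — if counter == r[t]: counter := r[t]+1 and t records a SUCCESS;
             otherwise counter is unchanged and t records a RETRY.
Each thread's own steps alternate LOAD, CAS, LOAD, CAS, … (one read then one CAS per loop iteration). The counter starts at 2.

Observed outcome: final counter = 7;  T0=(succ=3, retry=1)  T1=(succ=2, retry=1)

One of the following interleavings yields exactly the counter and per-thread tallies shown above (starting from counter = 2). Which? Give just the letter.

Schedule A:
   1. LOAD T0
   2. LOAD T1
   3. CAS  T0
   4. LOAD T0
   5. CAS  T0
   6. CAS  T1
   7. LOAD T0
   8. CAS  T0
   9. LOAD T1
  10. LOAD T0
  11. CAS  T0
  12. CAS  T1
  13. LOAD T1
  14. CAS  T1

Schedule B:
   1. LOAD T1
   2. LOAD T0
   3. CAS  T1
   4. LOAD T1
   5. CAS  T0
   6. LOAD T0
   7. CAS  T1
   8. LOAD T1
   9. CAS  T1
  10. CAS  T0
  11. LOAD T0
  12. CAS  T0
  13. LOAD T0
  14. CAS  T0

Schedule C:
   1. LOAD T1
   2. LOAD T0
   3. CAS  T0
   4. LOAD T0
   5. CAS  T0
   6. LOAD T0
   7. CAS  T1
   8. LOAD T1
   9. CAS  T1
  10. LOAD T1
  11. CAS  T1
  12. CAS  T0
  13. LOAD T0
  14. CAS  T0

Run C:
   1) LOAD T1:  M=2  r_T1=2
   2) LOAD T0:  M=2  r_T0=2
   3) CAS  T0:  M=3  r_T0=2 ✓
   4) LOAD T0:  M=3  r_T0=3
   5) CAS  T0:  M=4  r_T0=3 ✓
   6) LOAD T0:  M=4  r_T0=4
   7) CAS  T1:  M=4  r_T1=2 ✗
   8) LOAD T1:  M=4  r_T1=4
   9) CAS  T1:  M=5  r_T1=4 ✓
  10) LOAD T1:  M=5  r_T1=5
  11) CAS  T1:  M=6  r_T1=5 ✓
  12) CAS  T0:  M=6  r_T0=4 ✗
  13) LOAD T0:  M=6  r_T0=6
  14) CAS  T0:  M=7  r_T0=6 ✓

C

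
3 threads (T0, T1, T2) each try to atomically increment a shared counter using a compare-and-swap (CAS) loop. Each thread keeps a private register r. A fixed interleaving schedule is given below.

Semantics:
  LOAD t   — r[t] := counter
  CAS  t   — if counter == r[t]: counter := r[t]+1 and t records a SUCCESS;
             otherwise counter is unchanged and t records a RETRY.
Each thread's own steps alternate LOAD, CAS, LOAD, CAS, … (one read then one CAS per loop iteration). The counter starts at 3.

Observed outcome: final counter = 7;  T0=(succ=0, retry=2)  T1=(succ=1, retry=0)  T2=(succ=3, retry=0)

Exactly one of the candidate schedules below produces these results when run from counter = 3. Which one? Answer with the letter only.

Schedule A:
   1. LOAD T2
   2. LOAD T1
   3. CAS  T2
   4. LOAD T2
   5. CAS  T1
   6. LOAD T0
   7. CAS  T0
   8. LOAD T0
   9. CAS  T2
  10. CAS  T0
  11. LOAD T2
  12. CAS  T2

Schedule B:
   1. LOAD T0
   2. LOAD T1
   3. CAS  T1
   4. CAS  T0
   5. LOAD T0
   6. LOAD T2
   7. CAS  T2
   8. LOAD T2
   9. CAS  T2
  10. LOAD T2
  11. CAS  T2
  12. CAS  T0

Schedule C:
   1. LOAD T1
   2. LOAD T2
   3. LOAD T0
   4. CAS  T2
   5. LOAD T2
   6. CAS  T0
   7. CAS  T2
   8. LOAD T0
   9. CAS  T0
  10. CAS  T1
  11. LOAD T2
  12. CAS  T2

B

Tracing schedule B:
T0 LOAD — after: cnt=3, r=3 — load
T1 LOAD — after: cnt=3, r=3 — load
T1 CAS — after: cnt=4, r=3 — ok
T0 CAS — after: cnt=4, r=3 — retry
T0 LOAD — after: cnt=4, r=4 — load
T2 LOAD — after: cnt=4, r=4 — load
T2 CAS — after: cnt=5, r=4 — ok
T2 LOAD — after: cnt=5, r=5 — load
T2 CAS — after: cnt=6, r=5 — ok
T2 LOAD — after: cnt=6, r=6 — load
T2 CAS — after: cnt=7, r=6 — ok
T0 CAS — after: cnt=7, r=4 — retry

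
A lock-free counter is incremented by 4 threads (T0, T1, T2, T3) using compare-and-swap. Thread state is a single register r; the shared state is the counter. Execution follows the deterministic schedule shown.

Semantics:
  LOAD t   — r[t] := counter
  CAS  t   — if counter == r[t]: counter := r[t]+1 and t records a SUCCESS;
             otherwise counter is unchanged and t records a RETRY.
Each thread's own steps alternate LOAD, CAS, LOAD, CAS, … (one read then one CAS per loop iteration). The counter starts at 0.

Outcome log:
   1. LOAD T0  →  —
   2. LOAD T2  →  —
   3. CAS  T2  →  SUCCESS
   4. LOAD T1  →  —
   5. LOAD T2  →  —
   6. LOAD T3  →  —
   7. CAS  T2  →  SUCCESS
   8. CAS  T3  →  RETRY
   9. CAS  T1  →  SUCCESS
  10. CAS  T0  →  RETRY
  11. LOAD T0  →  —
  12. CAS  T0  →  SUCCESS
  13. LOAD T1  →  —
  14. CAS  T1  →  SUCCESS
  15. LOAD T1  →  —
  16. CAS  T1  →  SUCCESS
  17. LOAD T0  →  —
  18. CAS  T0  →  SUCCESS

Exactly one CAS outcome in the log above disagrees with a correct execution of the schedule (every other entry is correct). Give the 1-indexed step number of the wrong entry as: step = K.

Reference trace:
[1] T0.load  rd  (counter 0, T0.r 0)
[2] T2.load  rd  (counter 0, T2.r 0)
[3] T2.cas  hit  (counter 1, T2.r 0)
[4] T1.load  rd  (counter 1, T1.r 1)
[5] T2.load  rd  (counter 1, T2.r 1)
[6] T3.load  rd  (counter 1, T3.r 1)
[7] T2.cas  hit  (counter 2, T2.r 1)
[8] T3.cas  miss  (counter 2, T3.r 1)
[9] T1.cas  miss  (counter 2, T1.r 1)
[10] T0.cas  miss  (counter 2, T0.r 0)
[11] T0.load  rd  (counter 2, T0.r 2)
[12] T0.cas  hit  (counter 3, T0.r 2)
[13] T1.load  rd  (counter 3, T1.r 3)
[14] T1.cas  hit  (counter 4, T1.r 3)
[15] T1.load  rd  (counter 4, T1.r 4)
[16] T1.cas  hit  (counter 5, T1.r 4)
[17] T0.load  rd  (counter 5, T0.r 5)
[18] T0.cas  hit  (counter 6, T0.r 5)
Log disagrees first at step 9.

step = 9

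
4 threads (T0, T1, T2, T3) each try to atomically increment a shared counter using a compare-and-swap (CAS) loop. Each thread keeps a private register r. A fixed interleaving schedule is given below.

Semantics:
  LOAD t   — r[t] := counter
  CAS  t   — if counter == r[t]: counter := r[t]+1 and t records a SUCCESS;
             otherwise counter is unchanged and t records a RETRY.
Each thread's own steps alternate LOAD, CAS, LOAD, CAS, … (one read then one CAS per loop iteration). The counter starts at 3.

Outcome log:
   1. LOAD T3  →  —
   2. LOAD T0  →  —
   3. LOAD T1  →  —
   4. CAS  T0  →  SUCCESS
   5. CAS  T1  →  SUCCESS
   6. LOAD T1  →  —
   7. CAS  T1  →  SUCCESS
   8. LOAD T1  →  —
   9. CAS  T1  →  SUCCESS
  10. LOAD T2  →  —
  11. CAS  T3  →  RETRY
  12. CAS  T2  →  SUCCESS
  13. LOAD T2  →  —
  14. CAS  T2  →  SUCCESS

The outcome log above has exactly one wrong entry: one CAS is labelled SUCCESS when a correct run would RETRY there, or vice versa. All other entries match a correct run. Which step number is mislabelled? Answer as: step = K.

Correct run:
1. LOAD T3 → mem=3 r[T3]=3 [LOAD]
2. LOAD T0 → mem=3 r[T0]=3 [LOAD]
3. LOAD T1 → mem=3 r[T1]=3 [LOAD]
4. CAS T0 → mem=4 r[T0]=3 [OK]
5. CAS T1 → mem=4 r[T1]=3 [RETRY]
6. LOAD T1 → mem=4 r[T1]=4 [LOAD]
7. CAS T1 → mem=5 r[T1]=4 [OK]
8. LOAD T1 → mem=5 r[T1]=5 [LOAD]
9. CAS T1 → mem=6 r[T1]=5 [OK]
10. LOAD T2 → mem=6 r[T2]=6 [LOAD]
11. CAS T3 → mem=6 r[T3]=3 [RETRY]
12. CAS T2 → mem=7 r[T2]=6 [OK]
13. LOAD T2 → mem=7 r[T2]=7 [LOAD]
14. CAS T2 → mem=8 r[T2]=7 [OK]
Mismatch at 5.

step = 5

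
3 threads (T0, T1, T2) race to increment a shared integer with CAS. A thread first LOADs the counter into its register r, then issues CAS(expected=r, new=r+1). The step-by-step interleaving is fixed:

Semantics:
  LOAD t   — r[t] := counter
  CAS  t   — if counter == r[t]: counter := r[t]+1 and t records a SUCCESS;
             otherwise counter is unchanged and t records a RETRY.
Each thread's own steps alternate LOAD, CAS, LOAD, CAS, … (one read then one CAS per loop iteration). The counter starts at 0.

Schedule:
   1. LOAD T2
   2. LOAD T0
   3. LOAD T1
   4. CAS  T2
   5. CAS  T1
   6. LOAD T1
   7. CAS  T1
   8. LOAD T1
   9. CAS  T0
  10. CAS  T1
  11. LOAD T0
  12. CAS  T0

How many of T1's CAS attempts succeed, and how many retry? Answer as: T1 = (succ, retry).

1. LOAD T2 → mem=0 r[T2]=0 [LOAD]
2. LOAD T0 → mem=0 r[T0]=0 [LOAD]
3. LOAD T1 → mem=0 r[T1]=0 [LOAD]
4. CAS T2 → mem=1 r[T2]=0 [OK]
5. CAS T1 → mem=1 r[T1]=0 [RETRY]
6. LOAD T1 → mem=1 r[T1]=1 [LOAD]
7. CAS T1 → mem=2 r[T1]=1 [OK]
8. LOAD T1 → mem=2 r[T1]=2 [LOAD]
9. CAS T0 → mem=2 r[T0]=0 [RETRY]
10. CAS T1 → mem=3 r[T1]=2 [OK]
11. LOAD T0 → mem=3 r[T0]=3 [LOAD]
12. CAS T0 → mem=4 r[T0]=3 [OK]

T1 = (2, 1)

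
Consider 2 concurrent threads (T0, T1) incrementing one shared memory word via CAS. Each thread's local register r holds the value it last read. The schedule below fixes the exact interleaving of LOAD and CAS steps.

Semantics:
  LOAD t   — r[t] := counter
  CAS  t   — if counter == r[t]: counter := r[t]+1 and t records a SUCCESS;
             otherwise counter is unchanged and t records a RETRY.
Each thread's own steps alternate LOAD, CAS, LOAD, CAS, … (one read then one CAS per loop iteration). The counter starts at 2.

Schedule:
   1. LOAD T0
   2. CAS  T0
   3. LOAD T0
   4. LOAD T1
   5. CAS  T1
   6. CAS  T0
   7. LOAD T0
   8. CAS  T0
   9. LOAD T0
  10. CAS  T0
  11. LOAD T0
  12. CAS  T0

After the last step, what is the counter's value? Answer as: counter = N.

#1 T0 reads 2
#2 T0 CAS(2→3) writes; counter now 3
#3 T0 reads 3
#4 T1 reads 3
#5 T1 CAS(3→4) writes; counter now 4
#6 T0 CAS(3→4) fails; counter now 4
#7 T0 reads 4
#8 T0 CAS(4→5) writes; counter now 5
#9 T0 reads 5
#10 T0 CAS(5→6) writes; counter now 6
#11 T0 reads 6
#12 T0 CAS(6→7) writes; counter now 7

counter = 7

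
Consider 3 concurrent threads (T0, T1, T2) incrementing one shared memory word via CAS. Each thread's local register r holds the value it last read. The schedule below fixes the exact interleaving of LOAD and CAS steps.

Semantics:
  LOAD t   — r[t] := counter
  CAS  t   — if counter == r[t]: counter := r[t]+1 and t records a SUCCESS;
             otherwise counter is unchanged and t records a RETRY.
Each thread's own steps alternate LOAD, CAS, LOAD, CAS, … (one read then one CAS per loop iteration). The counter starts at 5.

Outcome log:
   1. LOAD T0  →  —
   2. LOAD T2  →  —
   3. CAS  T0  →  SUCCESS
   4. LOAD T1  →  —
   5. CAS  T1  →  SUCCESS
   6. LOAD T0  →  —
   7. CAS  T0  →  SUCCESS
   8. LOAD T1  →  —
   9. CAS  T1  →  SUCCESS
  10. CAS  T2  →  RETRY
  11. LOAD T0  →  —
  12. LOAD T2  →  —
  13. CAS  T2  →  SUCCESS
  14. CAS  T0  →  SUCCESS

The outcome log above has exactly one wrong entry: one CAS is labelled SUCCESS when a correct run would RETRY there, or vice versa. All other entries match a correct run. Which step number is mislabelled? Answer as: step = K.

step = 14

Re-executing:
step 1: T0 LOAD ⇒ load; ctr=5 reg=5
step 2: T2 LOAD ⇒ load; ctr=5 reg=5
step 3: T0 CAS ⇒ ok; ctr=6 reg=5
step 4: T1 LOAD ⇒ load; ctr=6 reg=6
step 5: T1 CAS ⇒ ok; ctr=7 reg=6
step 6: T0 LOAD ⇒ load; ctr=7 reg=7
step 7: T0 CAS ⇒ ok; ctr=8 reg=7
step 8: T1 LOAD ⇒ load; ctr=8 reg=8
step 9: T1 CAS ⇒ ok; ctr=9 reg=8
step 10: T2 CAS ⇒ retry; ctr=9 reg=5
step 11: T0 LOAD ⇒ load; ctr=9 reg=9
step 12: T2 LOAD ⇒ load; ctr=9 reg=9
step 13: T2 CAS ⇒ ok; ctr=10 reg=9
step 14: T0 CAS ⇒ retry; ctr=10 reg=9
Flip is step 14.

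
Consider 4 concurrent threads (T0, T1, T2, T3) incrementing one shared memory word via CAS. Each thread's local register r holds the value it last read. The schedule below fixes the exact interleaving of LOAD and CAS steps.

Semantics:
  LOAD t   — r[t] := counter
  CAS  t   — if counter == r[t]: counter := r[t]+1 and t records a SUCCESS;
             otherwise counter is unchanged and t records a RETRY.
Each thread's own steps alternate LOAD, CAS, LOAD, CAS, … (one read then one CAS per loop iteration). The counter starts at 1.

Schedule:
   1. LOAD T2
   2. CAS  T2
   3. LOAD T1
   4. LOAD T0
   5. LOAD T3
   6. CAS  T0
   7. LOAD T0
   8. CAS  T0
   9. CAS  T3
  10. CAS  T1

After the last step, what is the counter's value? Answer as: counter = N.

counter = 4

#1 T2 reads 1
#2 T2 CAS(1→2) writes; counter now 2
#3 T1 reads 2
#4 T0 reads 2
#5 T3 reads 2
#6 T0 CAS(2→3) writes; counter now 3
#7 T0 reads 3
#8 T0 CAS(3→4) writes; counter now 4
#9 T3 CAS(2→3) fails; counter now 4
#10 T1 CAS(2→3) fails; counter now 4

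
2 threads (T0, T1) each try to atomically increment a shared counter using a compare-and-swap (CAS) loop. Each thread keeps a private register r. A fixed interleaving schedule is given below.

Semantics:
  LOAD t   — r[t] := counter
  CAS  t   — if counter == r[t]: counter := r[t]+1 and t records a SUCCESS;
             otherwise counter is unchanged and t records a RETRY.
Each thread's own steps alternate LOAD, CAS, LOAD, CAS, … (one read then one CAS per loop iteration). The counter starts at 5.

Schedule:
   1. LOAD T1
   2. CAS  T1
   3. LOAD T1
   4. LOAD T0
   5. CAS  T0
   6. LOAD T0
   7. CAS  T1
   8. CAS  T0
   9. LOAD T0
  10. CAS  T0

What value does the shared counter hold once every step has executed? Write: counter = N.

counter = 9

#1 T1 reads 5
#2 T1 CAS(5→6) writes; counter now 6
#3 T1 reads 6
#4 T0 reads 6
#5 T0 CAS(6→7) writes; counter now 7
#6 T0 reads 7
#7 T1 CAS(6→7) fails; counter now 7
#8 T0 CAS(7→8) writes; counter now 8
#9 T0 reads 8
#10 T0 CAS(8→9) writes; counter now 9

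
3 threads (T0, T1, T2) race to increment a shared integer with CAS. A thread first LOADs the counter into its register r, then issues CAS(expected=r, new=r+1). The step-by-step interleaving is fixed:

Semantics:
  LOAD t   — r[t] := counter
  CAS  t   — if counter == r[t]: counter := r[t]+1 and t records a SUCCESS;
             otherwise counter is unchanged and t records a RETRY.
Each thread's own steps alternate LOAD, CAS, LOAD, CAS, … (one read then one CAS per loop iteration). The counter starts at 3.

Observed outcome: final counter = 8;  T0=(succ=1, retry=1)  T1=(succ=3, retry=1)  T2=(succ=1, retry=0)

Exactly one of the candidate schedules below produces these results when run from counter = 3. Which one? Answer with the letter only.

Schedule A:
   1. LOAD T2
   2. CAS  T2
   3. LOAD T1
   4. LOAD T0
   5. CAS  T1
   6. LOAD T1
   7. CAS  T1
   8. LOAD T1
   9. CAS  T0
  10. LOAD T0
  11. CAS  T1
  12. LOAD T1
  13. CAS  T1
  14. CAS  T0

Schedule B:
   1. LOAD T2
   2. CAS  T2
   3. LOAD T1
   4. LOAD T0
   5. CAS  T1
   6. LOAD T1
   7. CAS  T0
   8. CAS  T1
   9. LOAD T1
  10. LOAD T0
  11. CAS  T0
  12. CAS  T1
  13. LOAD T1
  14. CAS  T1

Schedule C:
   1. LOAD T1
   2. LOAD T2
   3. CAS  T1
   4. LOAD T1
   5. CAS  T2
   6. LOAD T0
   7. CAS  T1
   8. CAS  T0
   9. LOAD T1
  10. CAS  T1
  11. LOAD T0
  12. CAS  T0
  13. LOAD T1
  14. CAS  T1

Tracing schedule B:
step 1: T2 LOAD ⇒ load; ctr=3 reg=3
step 2: T2 CAS ⇒ ok; ctr=4 reg=3
step 3: T1 LOAD ⇒ load; ctr=4 reg=4
step 4: T0 LOAD ⇒ load; ctr=4 reg=4
step 5: T1 CAS ⇒ ok; ctr=5 reg=4
step 6: T1 LOAD ⇒ load; ctr=5 reg=5
step 7: T0 CAS ⇒ retry; ctr=5 reg=4
step 8: T1 CAS ⇒ ok; ctr=6 reg=5
step 9: T1 LOAD ⇒ load; ctr=6 reg=6
step 10: T0 LOAD ⇒ load; ctr=6 reg=6
step 11: T0 CAS ⇒ ok; ctr=7 reg=6
step 12: T1 CAS ⇒ retry; ctr=7 reg=6
step 13: T1 LOAD ⇒ load; ctr=7 reg=7
step 14: T1 CAS ⇒ ok; ctr=8 reg=7

B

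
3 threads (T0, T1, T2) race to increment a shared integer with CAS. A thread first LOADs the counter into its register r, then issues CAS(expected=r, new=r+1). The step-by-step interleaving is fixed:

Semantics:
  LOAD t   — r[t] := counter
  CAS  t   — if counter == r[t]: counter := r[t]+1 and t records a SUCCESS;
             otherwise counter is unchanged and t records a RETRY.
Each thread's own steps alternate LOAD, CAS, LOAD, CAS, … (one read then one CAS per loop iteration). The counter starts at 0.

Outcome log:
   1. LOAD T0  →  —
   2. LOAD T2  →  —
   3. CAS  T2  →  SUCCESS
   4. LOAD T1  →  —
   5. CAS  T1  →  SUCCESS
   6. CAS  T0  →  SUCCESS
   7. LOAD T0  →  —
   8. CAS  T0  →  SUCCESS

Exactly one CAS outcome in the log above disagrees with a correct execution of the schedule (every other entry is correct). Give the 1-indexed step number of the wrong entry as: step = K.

step = 6

Reference trace:
step 1: T0 LOAD ⇒ load; ctr=0 reg=0
step 2: T2 LOAD ⇒ load; ctr=0 reg=0
step 3: T2 CAS ⇒ ok; ctr=1 reg=0
step 4: T1 LOAD ⇒ load; ctr=1 reg=1
step 5: T1 CAS ⇒ ok; ctr=2 reg=1
step 6: T0 CAS ⇒ retry; ctr=2 reg=0
step 7: T0 LOAD ⇒ load; ctr=2 reg=2
step 8: T0 CAS ⇒ ok; ctr=3 reg=2
Log disagrees first at step 6.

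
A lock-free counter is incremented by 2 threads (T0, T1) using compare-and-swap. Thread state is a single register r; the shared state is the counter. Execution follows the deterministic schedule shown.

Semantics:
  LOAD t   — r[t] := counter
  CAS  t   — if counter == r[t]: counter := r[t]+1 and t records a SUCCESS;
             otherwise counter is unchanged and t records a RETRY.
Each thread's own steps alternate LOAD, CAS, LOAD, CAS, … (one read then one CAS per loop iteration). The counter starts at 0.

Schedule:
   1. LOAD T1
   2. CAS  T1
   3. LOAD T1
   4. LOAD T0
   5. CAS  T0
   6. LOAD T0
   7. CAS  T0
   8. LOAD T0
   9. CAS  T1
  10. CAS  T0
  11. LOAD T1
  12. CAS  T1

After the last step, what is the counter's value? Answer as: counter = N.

counter = 5

T1 LOAD — after: cnt=0, r=0 — load
T1 CAS — after: cnt=1, r=0 — ok
T1 LOAD — after: cnt=1, r=1 — load
T0 LOAD — after: cnt=1, r=1 — load
T0 CAS — after: cnt=2, r=1 — ok
T0 LOAD — after: cnt=2, r=2 — load
T0 CAS — after: cnt=3, r=2 — ok
T0 LOAD — after: cnt=3, r=3 — load
T1 CAS — after: cnt=3, r=1 — retry
T0 CAS — after: cnt=4, r=3 — ok
T1 LOAD — after: cnt=4, r=4 — load
T1 CAS — after: cnt=5, r=4 — ok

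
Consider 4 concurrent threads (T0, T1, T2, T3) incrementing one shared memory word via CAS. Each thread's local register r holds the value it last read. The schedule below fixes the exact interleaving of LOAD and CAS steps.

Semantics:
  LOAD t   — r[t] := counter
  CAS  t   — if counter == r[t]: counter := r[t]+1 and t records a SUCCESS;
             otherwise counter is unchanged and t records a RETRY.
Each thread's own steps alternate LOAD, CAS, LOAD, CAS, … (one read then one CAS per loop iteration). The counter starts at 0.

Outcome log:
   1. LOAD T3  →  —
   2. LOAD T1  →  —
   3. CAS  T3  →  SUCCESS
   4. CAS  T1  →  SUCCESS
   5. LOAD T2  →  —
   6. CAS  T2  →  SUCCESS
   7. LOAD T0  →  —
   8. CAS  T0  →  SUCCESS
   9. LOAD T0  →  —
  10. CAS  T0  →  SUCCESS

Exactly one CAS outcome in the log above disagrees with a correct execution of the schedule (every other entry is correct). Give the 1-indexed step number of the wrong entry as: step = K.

step = 4

Re-executing:
1. LOAD T3 → mem=0 r[T3]=0 [LOAD]
2. LOAD T1 → mem=0 r[T1]=0 [LOAD]
3. CAS T3 → mem=1 r[T3]=0 [OK]
4. CAS T1 → mem=1 r[T1]=0 [RETRY]
5. LOAD T2 → mem=1 r[T2]=1 [LOAD]
6. CAS T2 → mem=2 r[T2]=1 [OK]
7. LOAD T0 → mem=2 r[T0]=2 [LOAD]
8. CAS T0 → mem=3 r[T0]=2 [OK]
9. LOAD T0 → mem=3 r[T0]=3 [LOAD]
10. CAS T0 → mem=4 r[T0]=3 [OK]
Flip is step 4.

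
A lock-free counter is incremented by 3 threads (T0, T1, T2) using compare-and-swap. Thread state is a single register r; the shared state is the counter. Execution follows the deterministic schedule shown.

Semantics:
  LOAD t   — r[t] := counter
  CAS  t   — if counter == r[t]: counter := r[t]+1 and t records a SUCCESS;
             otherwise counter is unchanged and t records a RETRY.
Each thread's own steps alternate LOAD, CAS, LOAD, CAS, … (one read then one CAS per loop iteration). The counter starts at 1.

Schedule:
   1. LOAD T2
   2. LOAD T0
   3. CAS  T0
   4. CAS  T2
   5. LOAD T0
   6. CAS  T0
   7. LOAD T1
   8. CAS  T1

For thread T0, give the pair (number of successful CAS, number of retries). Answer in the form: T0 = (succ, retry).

   1) LOAD T2:  M=1  r_T2=1
   2) LOAD T0:  M=1  r_T0=1
   3) CAS  T0:  M=2  r_T0=1 ✓
   4) CAS  T2:  M=2  r_T2=1 ✗
   5) LOAD T0:  M=2  r_T0=2
   6) CAS  T0:  M=3  r_T0=2 ✓
   7) LOAD T1:  M=3  r_T1=3
   8) CAS  T1:  M=4  r_T1=3 ✓

T0 = (2, 0)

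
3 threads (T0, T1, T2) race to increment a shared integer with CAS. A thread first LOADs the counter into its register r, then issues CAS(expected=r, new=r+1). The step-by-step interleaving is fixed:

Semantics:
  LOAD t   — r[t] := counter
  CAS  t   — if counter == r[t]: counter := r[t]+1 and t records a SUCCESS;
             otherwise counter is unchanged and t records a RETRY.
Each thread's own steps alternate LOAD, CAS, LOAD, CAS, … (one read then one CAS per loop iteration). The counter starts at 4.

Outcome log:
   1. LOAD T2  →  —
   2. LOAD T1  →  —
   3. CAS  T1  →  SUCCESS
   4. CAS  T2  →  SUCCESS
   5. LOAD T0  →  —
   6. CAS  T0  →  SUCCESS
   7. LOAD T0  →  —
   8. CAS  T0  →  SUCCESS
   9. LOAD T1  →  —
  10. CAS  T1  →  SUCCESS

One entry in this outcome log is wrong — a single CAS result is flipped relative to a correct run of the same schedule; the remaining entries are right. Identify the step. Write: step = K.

Reference trace:
1. LOAD T2 → mem=4 r[T2]=4 [LOAD]
2. LOAD T1 → mem=4 r[T1]=4 [LOAD]
3. CAS T1 → mem=5 r[T1]=4 [OK]
4. CAS T2 → mem=5 r[T2]=4 [RETRY]
5. LOAD T0 → mem=5 r[T0]=5 [LOAD]
6. CAS T0 → mem=6 r[T0]=5 [OK]
7. LOAD T0 → mem=6 r[T0]=6 [LOAD]
8. CAS T0 → mem=7 r[T0]=6 [OK]
9. LOAD T1 → mem=7 r[T1]=7 [LOAD]
10. CAS T1 → mem=8 r[T1]=7 [OK]
Mismatch at 4.

step = 4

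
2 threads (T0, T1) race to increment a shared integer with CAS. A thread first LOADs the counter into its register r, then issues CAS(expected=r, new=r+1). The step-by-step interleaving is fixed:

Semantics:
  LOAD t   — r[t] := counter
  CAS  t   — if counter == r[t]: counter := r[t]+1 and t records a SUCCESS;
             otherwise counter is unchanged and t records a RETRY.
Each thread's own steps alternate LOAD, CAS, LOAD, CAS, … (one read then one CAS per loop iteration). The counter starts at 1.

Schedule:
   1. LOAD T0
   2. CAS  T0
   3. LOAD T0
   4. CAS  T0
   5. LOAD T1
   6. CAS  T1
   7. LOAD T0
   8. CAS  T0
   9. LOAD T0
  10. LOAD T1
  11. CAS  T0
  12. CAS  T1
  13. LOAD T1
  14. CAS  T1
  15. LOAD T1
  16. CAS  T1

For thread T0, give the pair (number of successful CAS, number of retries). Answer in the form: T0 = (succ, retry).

T0 = (4, 0)

[1] T0.load  rd  (counter 1, T0.r 1)
[2] T0.cas  hit  (counter 2, T0.r 1)
[3] T0.load  rd  (counter 2, T0.r 2)
[4] T0.cas  hit  (counter 3, T0.r 2)
[5] T1.load  rd  (counter 3, T1.r 3)
[6] T1.cas  hit  (counter 4, T1.r 3)
[7] T0.load  rd  (counter 4, T0.r 4)
[8] T0.cas  hit  (counter 5, T0.r 4)
[9] T0.load  rd  (counter 5, T0.r 5)
[10] T1.load  rd  (counter 5, T1.r 5)
[11] T0.cas  hit  (counter 6, T0.r 5)
[12] T1.cas  miss  (counter 6, T1.r 5)
[13] T1.load  rd  (counter 6, T1.r 6)
[14] T1.cas  hit  (counter 7, T1.r 6)
[15] T1.load  rd  (counter 7, T1.r 7)
[16] T1.cas  hit  (counter 8, T1.r 7)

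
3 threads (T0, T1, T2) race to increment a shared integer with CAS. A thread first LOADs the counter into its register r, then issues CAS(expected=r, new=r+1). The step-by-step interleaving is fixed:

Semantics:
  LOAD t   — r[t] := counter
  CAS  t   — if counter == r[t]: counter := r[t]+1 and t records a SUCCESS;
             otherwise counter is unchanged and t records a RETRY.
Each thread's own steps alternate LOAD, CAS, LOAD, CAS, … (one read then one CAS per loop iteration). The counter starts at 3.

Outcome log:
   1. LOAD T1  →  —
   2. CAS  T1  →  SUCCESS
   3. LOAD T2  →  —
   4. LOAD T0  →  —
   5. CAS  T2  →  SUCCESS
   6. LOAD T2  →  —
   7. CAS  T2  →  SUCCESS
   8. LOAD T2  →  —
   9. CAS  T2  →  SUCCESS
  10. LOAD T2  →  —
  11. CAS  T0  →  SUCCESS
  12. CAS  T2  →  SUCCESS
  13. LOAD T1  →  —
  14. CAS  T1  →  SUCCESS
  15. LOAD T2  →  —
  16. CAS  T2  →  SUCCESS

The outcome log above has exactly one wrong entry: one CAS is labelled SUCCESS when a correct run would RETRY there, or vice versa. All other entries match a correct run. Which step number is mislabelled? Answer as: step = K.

Re-executing:
step 1: T1 LOAD ⇒ load; ctr=3 reg=3
step 2: T1 CAS ⇒ ok; ctr=4 reg=3
step 3: T2 LOAD ⇒ load; ctr=4 reg=4
step 4: T0 LOAD ⇒ load; ctr=4 reg=4
step 5: T2 CAS ⇒ ok; ctr=5 reg=4
step 6: T2 LOAD ⇒ load; ctr=5 reg=5
step 7: T2 CAS ⇒ ok; ctr=6 reg=5
step 8: T2 LOAD ⇒ load; ctr=6 reg=6
step 9: T2 CAS ⇒ ok; ctr=7 reg=6
step 10: T2 LOAD ⇒ load; ctr=7 reg=7
step 11: T0 CAS ⇒ retry; ctr=7 reg=4
step 12: T2 CAS ⇒ ok; ctr=8 reg=7
step 13: T1 LOAD ⇒ load; ctr=8 reg=8
step 14: T1 CAS ⇒ ok; ctr=9 reg=8
step 15: T2 LOAD ⇒ load; ctr=9 reg=9
step 16: T2 CAS ⇒ ok; ctr=10 reg=9
Flip is step 11.

step = 11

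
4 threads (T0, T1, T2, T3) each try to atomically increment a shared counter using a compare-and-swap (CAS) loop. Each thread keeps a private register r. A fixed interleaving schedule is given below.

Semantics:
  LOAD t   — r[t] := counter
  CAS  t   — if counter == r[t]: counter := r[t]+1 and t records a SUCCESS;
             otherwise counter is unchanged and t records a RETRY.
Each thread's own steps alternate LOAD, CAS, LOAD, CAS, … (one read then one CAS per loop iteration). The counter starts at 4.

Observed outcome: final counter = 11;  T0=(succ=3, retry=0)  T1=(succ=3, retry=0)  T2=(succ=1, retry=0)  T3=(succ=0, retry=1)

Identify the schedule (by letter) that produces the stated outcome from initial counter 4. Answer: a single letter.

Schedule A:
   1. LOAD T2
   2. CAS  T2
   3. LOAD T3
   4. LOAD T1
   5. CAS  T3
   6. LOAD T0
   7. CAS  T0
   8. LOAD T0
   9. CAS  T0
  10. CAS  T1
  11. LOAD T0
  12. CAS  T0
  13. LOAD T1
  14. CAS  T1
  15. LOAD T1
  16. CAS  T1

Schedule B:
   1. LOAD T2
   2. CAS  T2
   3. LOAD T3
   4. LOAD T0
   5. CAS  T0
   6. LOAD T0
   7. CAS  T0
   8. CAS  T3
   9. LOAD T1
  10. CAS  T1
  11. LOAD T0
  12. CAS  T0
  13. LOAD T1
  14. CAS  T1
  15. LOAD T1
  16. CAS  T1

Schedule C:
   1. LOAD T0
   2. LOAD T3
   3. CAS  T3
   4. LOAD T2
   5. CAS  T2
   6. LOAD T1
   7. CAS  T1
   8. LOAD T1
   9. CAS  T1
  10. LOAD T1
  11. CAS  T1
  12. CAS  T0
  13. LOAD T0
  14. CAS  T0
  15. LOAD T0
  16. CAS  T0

Run B:
#1 T2 reads 4
#2 T2 CAS(4→5) writes; counter now 5
#3 T3 reads 5
#4 T0 reads 5
#5 T0 CAS(5→6) writes; counter now 6
#6 T0 reads 6
#7 T0 CAS(6→7) writes; counter now 7
#8 T3 CAS(5→6) fails; counter now 7
#9 T1 reads 7
#10 T1 CAS(7→8) writes; counter now 8
#11 T0 reads 8
#12 T0 CAS(8→9) writes; counter now 9
#13 T1 reads 9
#14 T1 CAS(9→10) writes; counter now 10
#15 T1 reads 10
#16 T1 CAS(10→11) writes; counter now 11

B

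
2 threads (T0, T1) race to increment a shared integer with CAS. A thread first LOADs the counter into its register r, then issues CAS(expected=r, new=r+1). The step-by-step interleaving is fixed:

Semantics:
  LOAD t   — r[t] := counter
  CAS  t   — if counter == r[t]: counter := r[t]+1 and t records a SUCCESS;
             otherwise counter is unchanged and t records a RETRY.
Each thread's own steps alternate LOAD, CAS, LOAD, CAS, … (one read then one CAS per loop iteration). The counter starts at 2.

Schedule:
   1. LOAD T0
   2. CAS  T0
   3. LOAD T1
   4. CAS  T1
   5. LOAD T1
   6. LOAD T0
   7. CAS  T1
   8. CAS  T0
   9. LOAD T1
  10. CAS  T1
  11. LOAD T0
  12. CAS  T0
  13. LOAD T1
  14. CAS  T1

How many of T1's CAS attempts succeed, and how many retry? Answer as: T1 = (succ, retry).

   1) LOAD T0:  M=2  r_T0=2
   2) CAS  T0:  M=3  r_T0=2 ✓
   3) LOAD T1:  M=3  r_T1=3
   4) CAS  T1:  M=4  r_T1=3 ✓
   5) LOAD T1:  M=4  r_T1=4
   6) LOAD T0:  M=4  r_T0=4
   7) CAS  T1:  M=5  r_T1=4 ✓
   8) CAS  T0:  M=5  r_T0=4 ✗
   9) LOAD T1:  M=5  r_T1=5
  10) CAS  T1:  M=6  r_T1=5 ✓
  11) LOAD T0:  M=6  r_T0=6
  12) CAS  T0:  M=7  r_T0=6 ✓
  13) LOAD T1:  M=7  r_T1=7
  14) CAS  T1:  M=8  r_T1=7 ✓

T1 = (4, 0)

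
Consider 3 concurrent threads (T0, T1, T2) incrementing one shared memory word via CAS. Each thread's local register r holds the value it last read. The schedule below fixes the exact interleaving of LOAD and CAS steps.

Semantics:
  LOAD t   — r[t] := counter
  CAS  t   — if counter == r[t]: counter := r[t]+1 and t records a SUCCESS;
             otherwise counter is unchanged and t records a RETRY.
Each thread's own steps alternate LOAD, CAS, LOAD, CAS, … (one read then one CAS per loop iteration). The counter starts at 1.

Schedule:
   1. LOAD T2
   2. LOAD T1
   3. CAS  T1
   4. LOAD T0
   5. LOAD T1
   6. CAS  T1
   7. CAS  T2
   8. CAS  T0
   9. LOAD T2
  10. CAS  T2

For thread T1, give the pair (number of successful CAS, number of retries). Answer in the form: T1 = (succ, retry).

T1 = (2, 0)

[1] T2.load  rd  (counter 1, T2.r 1)
[2] T1.load  rd  (counter 1, T1.r 1)
[3] T1.cas  hit  (counter 2, T1.r 1)
[4] T0.load  rd  (counter 2, T0.r 2)
[5] T1.load  rd  (counter 2, T1.r 2)
[6] T1.cas  hit  (counter 3, T1.r 2)
[7] T2.cas  miss  (counter 3, T2.r 1)
[8] T0.cas  miss  (counter 3, T0.r 2)
[9] T2.load  rd  (counter 3, T2.r 3)
[10] T2.cas  hit  (counter 4, T2.r 3)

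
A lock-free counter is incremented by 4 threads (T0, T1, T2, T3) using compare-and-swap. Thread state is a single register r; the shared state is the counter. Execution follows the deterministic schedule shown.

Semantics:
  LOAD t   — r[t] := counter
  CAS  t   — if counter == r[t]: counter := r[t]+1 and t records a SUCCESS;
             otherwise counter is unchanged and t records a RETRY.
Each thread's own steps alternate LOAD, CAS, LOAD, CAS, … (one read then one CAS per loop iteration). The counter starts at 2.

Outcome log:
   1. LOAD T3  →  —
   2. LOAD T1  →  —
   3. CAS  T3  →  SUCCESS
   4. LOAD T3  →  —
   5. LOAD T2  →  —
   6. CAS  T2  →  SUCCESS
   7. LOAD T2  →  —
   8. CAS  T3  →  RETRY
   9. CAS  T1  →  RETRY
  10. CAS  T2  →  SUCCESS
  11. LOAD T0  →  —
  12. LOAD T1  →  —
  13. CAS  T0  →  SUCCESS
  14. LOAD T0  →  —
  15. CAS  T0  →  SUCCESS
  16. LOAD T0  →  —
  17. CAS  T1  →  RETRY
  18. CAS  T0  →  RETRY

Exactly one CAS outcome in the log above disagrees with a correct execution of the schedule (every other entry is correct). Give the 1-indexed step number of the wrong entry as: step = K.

Re-executing:
step 1: T3 LOAD ⇒ load; ctr=2 reg=2
step 2: T1 LOAD ⇒ load; ctr=2 reg=2
step 3: T3 CAS ⇒ ok; ctr=3 reg=2
step 4: T3 LOAD ⇒ load; ctr=3 reg=3
step 5: T2 LOAD ⇒ load; ctr=3 reg=3
step 6: T2 CAS ⇒ ok; ctr=4 reg=3
step 7: T2 LOAD ⇒ load; ctr=4 reg=4
step 8: T3 CAS ⇒ retry; ctr=4 reg=3
step 9: T1 CAS ⇒ retry; ctr=4 reg=2
step 10: T2 CAS ⇒ ok; ctr=5 reg=4
step 11: T0 LOAD ⇒ load; ctr=5 reg=5
step 12: T1 LOAD ⇒ load; ctr=5 reg=5
step 13: T0 CAS ⇒ ok; ctr=6 reg=5
step 14: T0 LOAD ⇒ load; ctr=6 reg=6
step 15: T0 CAS ⇒ ok; ctr=7 reg=6
step 16: T0 LOAD ⇒ load; ctr=7 reg=7
step 17: T1 CAS ⇒ retry; ctr=7 reg=5
step 18: T0 CAS ⇒ ok; ctr=8 reg=7
Log disagrees first at step 18.

step = 18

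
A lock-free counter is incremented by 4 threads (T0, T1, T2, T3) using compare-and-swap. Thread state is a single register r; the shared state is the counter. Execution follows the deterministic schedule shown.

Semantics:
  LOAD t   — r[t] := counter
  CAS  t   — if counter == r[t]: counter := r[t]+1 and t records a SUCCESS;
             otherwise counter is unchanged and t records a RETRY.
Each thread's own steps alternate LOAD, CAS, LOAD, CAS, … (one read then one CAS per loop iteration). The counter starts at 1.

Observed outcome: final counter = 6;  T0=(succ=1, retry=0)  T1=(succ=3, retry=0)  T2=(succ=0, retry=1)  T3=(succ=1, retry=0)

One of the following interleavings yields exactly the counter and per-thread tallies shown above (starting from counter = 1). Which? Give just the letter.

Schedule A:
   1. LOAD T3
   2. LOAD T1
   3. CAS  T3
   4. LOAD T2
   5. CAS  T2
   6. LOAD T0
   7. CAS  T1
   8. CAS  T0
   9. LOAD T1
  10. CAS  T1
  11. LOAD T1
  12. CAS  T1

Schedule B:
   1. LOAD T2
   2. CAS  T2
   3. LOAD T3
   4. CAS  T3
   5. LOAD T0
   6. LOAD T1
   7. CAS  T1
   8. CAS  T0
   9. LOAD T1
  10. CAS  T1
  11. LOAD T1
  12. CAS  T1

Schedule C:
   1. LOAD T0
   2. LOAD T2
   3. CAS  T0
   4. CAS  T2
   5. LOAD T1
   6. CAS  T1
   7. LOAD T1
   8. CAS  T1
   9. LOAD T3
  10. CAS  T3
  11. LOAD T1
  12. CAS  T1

Simulating candidate C:
   1) LOAD T0:  M=1  r_T0=1
   2) LOAD T2:  M=1  r_T2=1
   3) CAS  T0:  M=2  r_T0=1 ✓
   4) CAS  T2:  M=2  r_T2=1 ✗
   5) LOAD T1:  M=2  r_T1=2
   6) CAS  T1:  M=3  r_T1=2 ✓
   7) LOAD T1:  M=3  r_T1=3
   8) CAS  T1:  M=4  r_T1=3 ✓
   9) LOAD T3:  M=4  r_T3=4
  10) CAS  T3:  M=5  r_T3=4 ✓
  11) LOAD T1:  M=5  r_T1=5
  12) CAS  T1:  M=6  r_T1=5 ✓

C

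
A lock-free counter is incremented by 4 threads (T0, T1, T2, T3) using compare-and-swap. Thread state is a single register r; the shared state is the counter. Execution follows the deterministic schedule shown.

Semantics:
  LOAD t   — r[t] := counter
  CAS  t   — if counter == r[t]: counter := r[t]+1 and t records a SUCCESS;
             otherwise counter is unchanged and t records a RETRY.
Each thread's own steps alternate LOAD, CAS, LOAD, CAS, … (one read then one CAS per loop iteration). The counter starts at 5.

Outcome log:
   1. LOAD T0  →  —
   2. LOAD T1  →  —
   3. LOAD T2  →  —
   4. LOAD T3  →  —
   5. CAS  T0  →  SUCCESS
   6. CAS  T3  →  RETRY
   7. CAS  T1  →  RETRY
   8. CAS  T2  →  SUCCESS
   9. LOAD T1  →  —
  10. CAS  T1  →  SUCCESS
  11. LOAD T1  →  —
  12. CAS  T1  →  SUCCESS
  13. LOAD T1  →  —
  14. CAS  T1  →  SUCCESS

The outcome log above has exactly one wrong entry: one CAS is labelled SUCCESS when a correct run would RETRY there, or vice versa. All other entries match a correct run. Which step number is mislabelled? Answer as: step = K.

step = 8

Correct run:
[1] T0.load  rd  (counter 5, T0.r 5)
[2] T1.load  rd  (counter 5, T1.r 5)
[3] T2.load  rd  (counter 5, T2.r 5)
[4] T3.load  rd  (counter 5, T3.r 5)
[5] T0.cas  hit  (counter 6, T0.r 5)
[6] T3.cas  miss  (counter 6, T3.r 5)
[7] T1.cas  miss  (counter 6, T1.r 5)
[8] T2.cas  miss  (counter 6, T2.r 5)
[9] T1.load  rd  (counter 6, T1.r 6)
[10] T1.cas  hit  (counter 7, T1.r 6)
[11] T1.load  rd  (counter 7, T1.r 7)
[12] T1.cas  hit  (counter 8, T1.r 7)
[13] T1.load  rd  (counter 8, T1.r 8)
[14] T1.cas  hit  (counter 9, T1.r 8)
Log disagrees first at step 8.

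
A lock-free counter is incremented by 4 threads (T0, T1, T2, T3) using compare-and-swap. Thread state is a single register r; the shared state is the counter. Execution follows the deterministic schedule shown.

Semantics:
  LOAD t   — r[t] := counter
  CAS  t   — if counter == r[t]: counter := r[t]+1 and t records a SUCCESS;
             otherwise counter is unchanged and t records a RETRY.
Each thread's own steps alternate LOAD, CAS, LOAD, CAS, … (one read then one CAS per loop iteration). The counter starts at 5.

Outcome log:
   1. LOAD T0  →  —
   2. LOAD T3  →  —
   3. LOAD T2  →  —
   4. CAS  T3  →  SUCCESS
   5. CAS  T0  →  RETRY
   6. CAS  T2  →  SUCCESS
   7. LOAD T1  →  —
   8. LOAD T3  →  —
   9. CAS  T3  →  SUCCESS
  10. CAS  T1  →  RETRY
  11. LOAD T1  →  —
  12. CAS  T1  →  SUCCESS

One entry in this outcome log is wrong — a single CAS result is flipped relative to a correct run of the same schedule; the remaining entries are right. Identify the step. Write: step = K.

Reference trace:
#1 T0 reads 5
#2 T3 reads 5
#3 T2 reads 5
#4 T3 CAS(5→6) writes; counter now 6
#5 T0 CAS(5→6) fails; counter now 6
#6 T2 CAS(5→6) fails; counter now 6
#7 T1 reads 6
#8 T3 reads 6
#9 T3 CAS(6→7) writes; counter now 7
#10 T1 CAS(6→7) fails; counter now 7
#11 T1 reads 7
#12 T1 CAS(7→8) writes; counter now 8
Log disagrees first at step 6.

step = 6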